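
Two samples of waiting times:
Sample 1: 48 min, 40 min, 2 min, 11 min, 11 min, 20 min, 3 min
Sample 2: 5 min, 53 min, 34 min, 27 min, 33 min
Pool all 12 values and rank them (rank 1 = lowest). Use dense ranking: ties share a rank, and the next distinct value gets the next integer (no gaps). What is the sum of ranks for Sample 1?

35

Sorted (ascending): 2, 3, 5, 11, 11, 20, 27, 33, 34, 40, 48, 53
The 2 values of 11 share dense rank 4.
Remaining distinct values take the next consecutive integers.
Sample 1 values → pooled ranks: 48→10, 40→9, 2→1, 11→4, 11→4, 20→5, 3→2
Rank sum = 10 + 9 + 1 + 4 + 4 + 5 + 2 = 35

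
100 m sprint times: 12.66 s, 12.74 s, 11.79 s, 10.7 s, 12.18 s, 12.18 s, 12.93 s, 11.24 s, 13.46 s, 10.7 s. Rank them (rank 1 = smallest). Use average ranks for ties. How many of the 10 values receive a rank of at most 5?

4

Sorted (ascending): 10.7, 10.7, 11.24, 11.79, 12.18, 12.18, 12.66, 12.74, 12.93, 13.46
The 2 values of 10.7 occupy positions 1–2 → average rank (1+2)/2 = 1.5.
The 2 values of 12.18 occupy positions 5–6 → average rank (5+6)/2 = 5.5.
Ranks ≤ 5: {1.5, 1.5, 3, 4} → 4 values.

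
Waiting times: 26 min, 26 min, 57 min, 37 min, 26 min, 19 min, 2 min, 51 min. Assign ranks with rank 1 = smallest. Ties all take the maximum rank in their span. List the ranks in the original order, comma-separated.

5, 5, 8, 6, 5, 2, 1, 7

Sorted (ascending): 2, 19, 26, 26, 26, 37, 51, 57
The 3 values of 26 occupy positions 3–5 → each gets rank 5.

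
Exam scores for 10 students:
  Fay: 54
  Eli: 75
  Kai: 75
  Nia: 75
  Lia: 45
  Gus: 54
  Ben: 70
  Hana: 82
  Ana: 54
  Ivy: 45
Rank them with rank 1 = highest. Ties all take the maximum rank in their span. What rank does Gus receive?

8

Sorted (descending): 82, 75, 75, 75, 70, 54, 54, 54, 45, 45
The 3 values of 75 occupy positions 2–4 → each gets rank 4.
The 3 values of 54 occupy positions 6–8 → each gets rank 8.
The 2 values of 45 occupy positions 9–10 → each gets rank 10.
Gus has value 54 → rank 8.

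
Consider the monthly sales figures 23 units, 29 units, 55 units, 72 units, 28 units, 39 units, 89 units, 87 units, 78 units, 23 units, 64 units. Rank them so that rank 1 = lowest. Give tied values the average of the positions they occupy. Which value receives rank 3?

28

Sorted (ascending): 23, 23, 28, 29, 39, 55, 64, 72, 78, 87, 89
The 2 values of 23 occupy positions 1–2 → average rank (1+2)/2 = 1.5.
Rank 3 → value 28.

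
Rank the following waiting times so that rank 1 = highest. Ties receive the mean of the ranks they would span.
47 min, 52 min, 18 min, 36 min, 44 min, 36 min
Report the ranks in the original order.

2, 1, 6, 4.5, 3, 4.5

Sorted (descending): 52, 47, 44, 36, 36, 18
The 2 values of 36 occupy positions 4–5 → average rank (4+5)/2 = 4.5.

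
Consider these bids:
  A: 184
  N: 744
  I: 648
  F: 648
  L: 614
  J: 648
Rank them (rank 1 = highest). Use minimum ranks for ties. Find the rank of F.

2

Sorted (descending): 744, 648, 648, 648, 614, 184
The 3 values of 648 occupy positions 2–4 → each gets rank 2.
F has value 648 → rank 2.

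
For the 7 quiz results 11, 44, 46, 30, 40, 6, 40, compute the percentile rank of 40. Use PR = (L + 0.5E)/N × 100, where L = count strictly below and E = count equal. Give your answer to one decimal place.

57.1

N = 7.
Strictly below 40: 3. Equal to 40: 2.
PR = (3 + 0.5·2)/7 × 100 = 57.1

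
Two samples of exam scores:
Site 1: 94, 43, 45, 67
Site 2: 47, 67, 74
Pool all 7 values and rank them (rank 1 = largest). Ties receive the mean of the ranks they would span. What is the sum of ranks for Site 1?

17.5

Sorted (descending): 94, 74, 67, 67, 47, 45, 43
The 2 values of 67 occupy positions 3–4 → average rank (3+4)/2 = 3.5.
Site 1 values → pooled ranks: 94→1, 43→7, 45→6, 67→3.5
Rank sum = 1 + 7 + 6 + 3.5 = 17.5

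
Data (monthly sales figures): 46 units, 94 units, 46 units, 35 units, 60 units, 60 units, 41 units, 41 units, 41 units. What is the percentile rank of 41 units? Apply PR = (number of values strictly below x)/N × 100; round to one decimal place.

11.1

N = 9.
Strictly below 41: 1. Equal to 41: 3.
PR = 1/9 × 100 = 11.1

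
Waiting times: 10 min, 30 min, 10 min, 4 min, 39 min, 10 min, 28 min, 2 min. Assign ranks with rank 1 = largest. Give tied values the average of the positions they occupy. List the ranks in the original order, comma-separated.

5, 2, 5, 7, 1, 5, 3, 8

Sorted (descending): 39, 30, 28, 10, 10, 10, 4, 2
The 3 values of 10 occupy positions 4–6 → average rank 5.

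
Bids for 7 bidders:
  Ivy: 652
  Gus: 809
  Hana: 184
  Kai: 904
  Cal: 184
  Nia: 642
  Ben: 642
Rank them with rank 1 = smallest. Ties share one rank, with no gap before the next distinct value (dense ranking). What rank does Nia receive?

2

Sorted (ascending): 184, 184, 642, 642, 652, 809, 904
The 2 values of 184 share dense rank 1.
The 2 values of 642 share dense rank 2.
Remaining distinct values take the next consecutive integers.
Nia has value 642 → rank 2.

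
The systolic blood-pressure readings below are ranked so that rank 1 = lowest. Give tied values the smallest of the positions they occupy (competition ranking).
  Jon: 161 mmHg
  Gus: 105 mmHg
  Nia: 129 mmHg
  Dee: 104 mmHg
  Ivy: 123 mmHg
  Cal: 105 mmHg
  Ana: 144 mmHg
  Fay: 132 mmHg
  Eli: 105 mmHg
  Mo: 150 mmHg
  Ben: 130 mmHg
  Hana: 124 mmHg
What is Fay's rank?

9

Sorted (ascending): 104, 105, 105, 105, 123, 124, 129, 130, 132, 144, 150, 161
The 3 values of 105 occupy positions 2–4 → each gets rank 2.
Fay has value 132 mmHg → rank 9.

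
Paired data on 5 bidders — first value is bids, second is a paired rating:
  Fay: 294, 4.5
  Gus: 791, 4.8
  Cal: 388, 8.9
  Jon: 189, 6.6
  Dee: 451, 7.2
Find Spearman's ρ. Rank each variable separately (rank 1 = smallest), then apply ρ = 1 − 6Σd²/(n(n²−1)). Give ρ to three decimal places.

0.100

Ranks of variable 1: 2, 5, 3, 1, 4
Ranks of variable 2: 1, 2, 5, 3, 4
d = r₁ − r₂: 1, 3, -2, -2, 0
d²: 1, 9, 4, 4, 0; Σd² = 18
ρ = 1 − 6·18/(5·24) = 1 − 108/120 = 0.100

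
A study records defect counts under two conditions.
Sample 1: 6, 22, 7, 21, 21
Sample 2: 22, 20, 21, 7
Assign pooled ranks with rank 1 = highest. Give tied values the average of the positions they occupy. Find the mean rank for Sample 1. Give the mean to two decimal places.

Sorted (descending): 22, 22, 21, 21, 21, 20, 7, 7, 6
The 2 values of 22 occupy positions 1–2 → average rank (1+2)/2 = 1.5.
The 3 values of 21 occupy positions 3–5 → average rank 4.
The 2 values of 7 occupy positions 7–8 → average rank (7+8)/2 = 7.5.
Sample 1 values → pooled ranks: 6→9, 22→1.5, 7→7.5, 21→4, 21→4
Mean rank = (9 + 1.5 + 7.5 + 4 + 4) / 5 = 5.20

5.20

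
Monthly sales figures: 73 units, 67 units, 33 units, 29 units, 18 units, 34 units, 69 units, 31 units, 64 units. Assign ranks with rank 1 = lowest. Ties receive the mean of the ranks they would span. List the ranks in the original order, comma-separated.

Sorted (ascending): 18, 29, 31, 33, 34, 64, 67, 69, 73
No ties — each value takes its position as its rank.

9, 7, 4, 2, 1, 5, 8, 3, 6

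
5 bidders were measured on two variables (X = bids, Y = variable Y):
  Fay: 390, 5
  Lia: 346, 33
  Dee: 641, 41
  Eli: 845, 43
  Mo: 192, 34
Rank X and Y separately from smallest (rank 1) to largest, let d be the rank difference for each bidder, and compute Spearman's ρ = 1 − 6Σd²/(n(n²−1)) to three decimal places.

Ranks of variable 1: 3, 2, 4, 5, 1
Ranks of variable 2: 1, 2, 4, 5, 3
d = r₁ − r₂: 2, 0, 0, 0, -2
d²: 4, 0, 0, 0, 4; Σd² = 8
ρ = 1 − 6·8/(5·24) = 1 − 48/120 = 0.600

0.600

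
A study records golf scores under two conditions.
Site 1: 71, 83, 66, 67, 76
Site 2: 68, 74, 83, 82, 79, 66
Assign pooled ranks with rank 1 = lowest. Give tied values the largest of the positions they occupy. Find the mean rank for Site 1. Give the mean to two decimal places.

5.60

Sorted (ascending): 66, 66, 67, 68, 71, 74, 76, 79, 82, 83, 83
The 2 values of 66 occupy positions 1–2 → each gets rank 2.
The 2 values of 83 occupy positions 10–11 → each gets rank 11.
Site 1 values → pooled ranks: 71→5, 83→11, 66→2, 67→3, 76→7
Mean rank = (5 + 11 + 2 + 3 + 7) / 5 = 5.60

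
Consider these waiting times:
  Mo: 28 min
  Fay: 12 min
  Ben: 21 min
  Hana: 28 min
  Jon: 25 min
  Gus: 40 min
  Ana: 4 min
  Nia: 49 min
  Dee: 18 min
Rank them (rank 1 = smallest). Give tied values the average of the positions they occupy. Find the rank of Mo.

Sorted (ascending): 4, 12, 18, 21, 25, 28, 28, 40, 49
The 2 values of 28 occupy positions 6–7 → average rank (6+7)/2 = 6.5.
Mo has value 28 min → rank 6.5.

6.5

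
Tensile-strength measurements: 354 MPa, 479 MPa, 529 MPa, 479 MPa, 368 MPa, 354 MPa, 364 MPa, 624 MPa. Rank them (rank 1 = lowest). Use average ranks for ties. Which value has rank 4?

368

Sorted (ascending): 354, 354, 364, 368, 479, 479, 529, 624
The 2 values of 354 occupy positions 1–2 → average rank (1+2)/2 = 1.5.
The 2 values of 479 occupy positions 5–6 → average rank (5+6)/2 = 5.5.
Rank 4 → value 368.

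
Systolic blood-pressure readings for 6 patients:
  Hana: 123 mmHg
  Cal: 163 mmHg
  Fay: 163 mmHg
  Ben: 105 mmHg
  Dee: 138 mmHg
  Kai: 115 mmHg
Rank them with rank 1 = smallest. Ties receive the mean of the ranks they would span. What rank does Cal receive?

Sorted (ascending): 105, 115, 123, 138, 163, 163
The 2 values of 163 occupy positions 5–6 → average rank (5+6)/2 = 5.5.
Cal has value 163 mmHg → rank 5.5.

5.5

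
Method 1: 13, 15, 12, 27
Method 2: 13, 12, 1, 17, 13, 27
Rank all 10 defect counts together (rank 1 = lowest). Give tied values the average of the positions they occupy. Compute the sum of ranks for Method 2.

31

Sorted (ascending): 1, 12, 12, 13, 13, 13, 15, 17, 27, 27
The 2 values of 12 occupy positions 2–3 → average rank (2+3)/2 = 2.5.
The 3 values of 13 occupy positions 4–6 → average rank 5.
The 2 values of 27 occupy positions 9–10 → average rank (9+10)/2 = 9.5.
Method 2 values → pooled ranks: 13→5, 12→2.5, 1→1, 17→8, 13→5, 27→9.5
Rank sum = 5 + 2.5 + 1 + 8 + 5 + 9.5 = 31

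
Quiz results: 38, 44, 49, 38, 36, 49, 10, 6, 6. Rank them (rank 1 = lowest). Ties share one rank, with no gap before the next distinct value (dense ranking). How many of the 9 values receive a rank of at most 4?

6

Sorted (ascending): 6, 6, 10, 36, 38, 38, 44, 49, 49
The 2 values of 6 share dense rank 1.
The 2 values of 38 share dense rank 4.
The 2 values of 49 share dense rank 6.
Remaining distinct values take the next consecutive integers.
Ranks ≤ 4: {1, 1, 2, 3, 4, 4} → 6 values.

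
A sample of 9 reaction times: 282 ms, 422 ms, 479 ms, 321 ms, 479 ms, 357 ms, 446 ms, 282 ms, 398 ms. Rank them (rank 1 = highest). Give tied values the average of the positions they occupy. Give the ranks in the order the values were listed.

8.5, 4, 1.5, 7, 1.5, 6, 3, 8.5, 5

Sorted (descending): 479, 479, 446, 422, 398, 357, 321, 282, 282
The 2 values of 479 occupy positions 1–2 → average rank (1+2)/2 = 1.5.
The 2 values of 282 occupy positions 8–9 → average rank (8+9)/2 = 8.5.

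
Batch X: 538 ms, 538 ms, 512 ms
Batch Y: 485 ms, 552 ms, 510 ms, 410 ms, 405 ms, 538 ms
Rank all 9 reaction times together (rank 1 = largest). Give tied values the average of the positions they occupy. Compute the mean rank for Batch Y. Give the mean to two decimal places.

Sorted (descending): 552, 538, 538, 538, 512, 510, 485, 410, 405
The 3 values of 538 occupy positions 2–4 → average rank 3.
Batch Y values → pooled ranks: 485→7, 552→1, 510→6, 410→8, 405→9, 538→3
Mean rank = (7 + 1 + 6 + 8 + 9 + 3) / 6 = 5.67

5.67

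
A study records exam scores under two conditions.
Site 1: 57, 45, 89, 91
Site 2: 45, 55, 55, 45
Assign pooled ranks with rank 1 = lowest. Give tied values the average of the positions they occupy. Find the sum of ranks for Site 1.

23

Sorted (ascending): 45, 45, 45, 55, 55, 57, 89, 91
The 3 values of 45 occupy positions 1–3 → average rank 2.
The 2 values of 55 occupy positions 4–5 → average rank (4+5)/2 = 4.5.
Site 1 values → pooled ranks: 57→6, 45→2, 89→7, 91→8
Rank sum = 6 + 2 + 7 + 8 = 23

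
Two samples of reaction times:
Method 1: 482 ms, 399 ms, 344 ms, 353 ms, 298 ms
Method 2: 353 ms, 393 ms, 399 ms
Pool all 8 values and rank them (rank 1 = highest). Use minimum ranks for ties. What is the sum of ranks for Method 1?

23

Sorted (descending): 482, 399, 399, 393, 353, 353, 344, 298
The 2 values of 399 occupy positions 2–3 → each gets rank 2.
The 2 values of 353 occupy positions 5–6 → each gets rank 5.
Method 1 values → pooled ranks: 482→1, 399→2, 344→7, 353→5, 298→8
Rank sum = 1 + 2 + 7 + 5 + 8 = 23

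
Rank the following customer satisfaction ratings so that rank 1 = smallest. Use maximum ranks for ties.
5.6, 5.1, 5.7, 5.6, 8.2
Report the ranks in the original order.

3, 1, 4, 3, 5

Sorted (ascending): 5.1, 5.6, 5.6, 5.7, 8.2
The 2 values of 5.6 occupy positions 2–3 → each gets rank 3.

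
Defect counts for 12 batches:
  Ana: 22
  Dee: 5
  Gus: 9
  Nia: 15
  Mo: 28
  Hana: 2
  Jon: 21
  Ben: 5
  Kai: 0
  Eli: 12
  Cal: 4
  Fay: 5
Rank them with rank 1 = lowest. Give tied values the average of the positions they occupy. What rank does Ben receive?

5

Sorted (ascending): 0, 2, 4, 5, 5, 5, 9, 12, 15, 21, 22, 28
The 3 values of 5 occupy positions 4–6 → average rank 5.
Ben has value 5 → rank 5.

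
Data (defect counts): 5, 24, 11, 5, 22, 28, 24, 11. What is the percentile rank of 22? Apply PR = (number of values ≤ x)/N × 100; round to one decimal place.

N = 8.
Strictly below 22: 4. Equal to 22: 1.
PR = 5/8 × 100 = 62.5

62.5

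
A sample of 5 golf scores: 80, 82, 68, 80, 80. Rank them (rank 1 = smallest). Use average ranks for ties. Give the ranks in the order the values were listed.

3, 5, 1, 3, 3

Sorted (ascending): 68, 80, 80, 80, 82
The 3 values of 80 occupy positions 2–4 → average rank 3.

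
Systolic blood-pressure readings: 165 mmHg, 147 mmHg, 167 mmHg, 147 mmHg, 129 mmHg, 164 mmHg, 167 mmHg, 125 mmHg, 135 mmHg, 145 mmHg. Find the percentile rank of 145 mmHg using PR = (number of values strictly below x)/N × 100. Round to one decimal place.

N = 10.
Strictly below 145: 3. Equal to 145: 1.
PR = 3/10 × 100 = 30.0

30.0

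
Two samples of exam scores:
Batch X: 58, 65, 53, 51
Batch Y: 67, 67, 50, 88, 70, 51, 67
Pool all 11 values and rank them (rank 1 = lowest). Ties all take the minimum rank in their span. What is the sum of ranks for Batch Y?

45

Sorted (ascending): 50, 51, 51, 53, 58, 65, 67, 67, 67, 70, 88
The 2 values of 51 occupy positions 2–3 → each gets rank 2.
The 3 values of 67 occupy positions 7–9 → each gets rank 7.
Batch Y values → pooled ranks: 67→7, 67→7, 50→1, 88→11, 70→10, 51→2, 67→7
Rank sum = 7 + 7 + 1 + 11 + 10 + 2 + 7 = 45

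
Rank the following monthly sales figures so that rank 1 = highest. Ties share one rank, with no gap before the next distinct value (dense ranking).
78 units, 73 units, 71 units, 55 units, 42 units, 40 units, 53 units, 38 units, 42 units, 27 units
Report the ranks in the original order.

Sorted (descending): 78, 73, 71, 55, 53, 42, 42, 40, 38, 27
The 2 values of 42 share dense rank 6.
Remaining distinct values take the next consecutive integers.

1, 2, 3, 4, 6, 7, 5, 8, 6, 9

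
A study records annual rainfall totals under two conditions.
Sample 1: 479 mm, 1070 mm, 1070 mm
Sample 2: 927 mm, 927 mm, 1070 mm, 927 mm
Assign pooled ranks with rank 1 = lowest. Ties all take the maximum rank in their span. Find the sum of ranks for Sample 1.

15

Sorted (ascending): 479, 927, 927, 927, 1070, 1070, 1070
The 3 values of 927 occupy positions 2–4 → each gets rank 4.
The 3 values of 1070 occupy positions 5–7 → each gets rank 7.
Sample 1 values → pooled ranks: 479→1, 1070→7, 1070→7
Rank sum = 1 + 7 + 7 = 15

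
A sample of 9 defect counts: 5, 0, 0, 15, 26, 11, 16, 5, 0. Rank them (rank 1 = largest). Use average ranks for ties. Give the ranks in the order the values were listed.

5.5, 8, 8, 3, 1, 4, 2, 5.5, 8

Sorted (descending): 26, 16, 15, 11, 5, 5, 0, 0, 0
The 2 values of 5 occupy positions 5–6 → average rank (5+6)/2 = 5.5.
The 3 values of 0 occupy positions 7–9 → average rank 8.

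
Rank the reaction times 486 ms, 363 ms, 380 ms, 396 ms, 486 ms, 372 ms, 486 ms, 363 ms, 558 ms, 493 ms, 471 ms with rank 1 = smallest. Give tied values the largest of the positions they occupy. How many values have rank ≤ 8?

6

Sorted (ascending): 363, 363, 372, 380, 396, 471, 486, 486, 486, 493, 558
The 2 values of 363 occupy positions 1–2 → each gets rank 2.
The 3 values of 486 occupy positions 7–9 → each gets rank 9.
Ranks ≤ 8: {2, 2, 3, 4, 5, 6} → 6 values.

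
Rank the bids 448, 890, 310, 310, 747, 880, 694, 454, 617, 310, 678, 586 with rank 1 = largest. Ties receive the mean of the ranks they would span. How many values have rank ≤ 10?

9

Sorted (descending): 890, 880, 747, 694, 678, 617, 586, 454, 448, 310, 310, 310
The 3 values of 310 occupy positions 10–12 → average rank 11.
Ranks ≤ 10: {1, 2, 3, 4, 5, 6, 7, 8, 9} → 9 values.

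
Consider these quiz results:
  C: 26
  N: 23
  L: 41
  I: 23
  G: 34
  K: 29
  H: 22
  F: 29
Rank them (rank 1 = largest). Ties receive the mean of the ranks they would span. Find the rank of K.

Sorted (descending): 41, 34, 29, 29, 26, 23, 23, 22
The 2 values of 29 occupy positions 3–4 → average rank (3+4)/2 = 3.5.
The 2 values of 23 occupy positions 6–7 → average rank (6+7)/2 = 6.5.
K has value 29 → rank 3.5.

3.5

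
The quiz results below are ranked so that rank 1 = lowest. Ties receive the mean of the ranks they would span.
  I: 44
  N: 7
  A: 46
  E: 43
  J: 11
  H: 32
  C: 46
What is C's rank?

6.5

Sorted (ascending): 7, 11, 32, 43, 44, 46, 46
The 2 values of 46 occupy positions 6–7 → average rank (6+7)/2 = 6.5.
C has value 46 → rank 6.5.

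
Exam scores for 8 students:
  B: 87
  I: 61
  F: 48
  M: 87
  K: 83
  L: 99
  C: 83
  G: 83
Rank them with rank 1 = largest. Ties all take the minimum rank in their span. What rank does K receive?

4

Sorted (descending): 99, 87, 87, 83, 83, 83, 61, 48
The 2 values of 87 occupy positions 2–3 → each gets rank 2.
The 3 values of 83 occupy positions 4–6 → each gets rank 4.
K has value 83 → rank 4.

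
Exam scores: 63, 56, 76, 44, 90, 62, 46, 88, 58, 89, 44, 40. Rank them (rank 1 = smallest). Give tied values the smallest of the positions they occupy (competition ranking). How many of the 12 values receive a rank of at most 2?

3

Sorted (ascending): 40, 44, 44, 46, 56, 58, 62, 63, 76, 88, 89, 90
The 2 values of 44 occupy positions 2–3 → each gets rank 2.
Ranks ≤ 2: {1, 2, 2} → 3 values.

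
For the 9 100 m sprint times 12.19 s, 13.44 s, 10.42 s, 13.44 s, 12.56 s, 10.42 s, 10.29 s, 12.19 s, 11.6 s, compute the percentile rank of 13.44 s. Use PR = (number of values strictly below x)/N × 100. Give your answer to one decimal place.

77.8

N = 9.
Strictly below 13.44: 7. Equal to 13.44: 2.
PR = 7/9 × 100 = 77.8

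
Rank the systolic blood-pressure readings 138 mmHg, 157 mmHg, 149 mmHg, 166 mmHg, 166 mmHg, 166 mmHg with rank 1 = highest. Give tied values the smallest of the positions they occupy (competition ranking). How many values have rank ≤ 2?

Sorted (descending): 166, 166, 166, 157, 149, 138
The 3 values of 166 occupy positions 1–3 → each gets rank 1.
Ranks ≤ 2: {1, 1, 1} → 3 values.

3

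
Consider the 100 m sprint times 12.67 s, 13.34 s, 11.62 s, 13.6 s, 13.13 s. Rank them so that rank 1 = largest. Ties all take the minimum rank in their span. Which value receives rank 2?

Sorted (descending): 13.6, 13.34, 13.13, 12.67, 11.62
No ties — each value takes its position as its rank.
Rank 2 → value 13.34.

13.34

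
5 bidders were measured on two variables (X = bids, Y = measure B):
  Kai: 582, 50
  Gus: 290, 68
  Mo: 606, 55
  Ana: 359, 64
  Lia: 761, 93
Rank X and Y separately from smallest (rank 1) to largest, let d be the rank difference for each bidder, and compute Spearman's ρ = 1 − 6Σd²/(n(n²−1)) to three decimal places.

Ranks of variable 1: 3, 1, 4, 2, 5
Ranks of variable 2: 1, 4, 2, 3, 5
d = r₁ − r₂: 2, -3, 2, -1, 0
d²: 4, 9, 4, 1, 0; Σd² = 18
ρ = 1 − 6·18/(5·24) = 1 − 108/120 = 0.100

0.100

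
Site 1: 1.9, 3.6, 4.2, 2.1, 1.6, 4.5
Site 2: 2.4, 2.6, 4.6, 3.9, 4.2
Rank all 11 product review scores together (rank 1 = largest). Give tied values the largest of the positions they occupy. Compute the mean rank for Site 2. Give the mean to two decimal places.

Sorted (descending): 4.6, 4.5, 4.2, 4.2, 3.9, 3.6, 2.6, 2.4, 2.1, 1.9, 1.6
The 2 values of 4.2 occupy positions 3–4 → each gets rank 4.
Site 2 values → pooled ranks: 2.4→8, 2.6→7, 4.6→1, 3.9→5, 4.2→4
Mean rank = (8 + 7 + 1 + 5 + 4) / 5 = 5.00

5.00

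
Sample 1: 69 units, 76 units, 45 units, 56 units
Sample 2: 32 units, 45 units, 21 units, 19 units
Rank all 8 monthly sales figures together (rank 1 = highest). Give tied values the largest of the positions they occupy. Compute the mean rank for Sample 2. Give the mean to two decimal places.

6.50

Sorted (descending): 76, 69, 56, 45, 45, 32, 21, 19
The 2 values of 45 occupy positions 4–5 → each gets rank 5.
Sample 2 values → pooled ranks: 32→6, 45→5, 21→7, 19→8
Mean rank = (6 + 5 + 7 + 8) / 4 = 6.50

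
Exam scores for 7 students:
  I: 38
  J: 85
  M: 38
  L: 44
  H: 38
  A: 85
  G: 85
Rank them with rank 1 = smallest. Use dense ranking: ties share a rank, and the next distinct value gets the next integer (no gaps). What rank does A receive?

3

Sorted (ascending): 38, 38, 38, 44, 85, 85, 85
The 3 values of 38 share dense rank 1.
The 3 values of 85 share dense rank 3.
Remaining distinct values take the next consecutive integers.
A has value 85 → rank 3.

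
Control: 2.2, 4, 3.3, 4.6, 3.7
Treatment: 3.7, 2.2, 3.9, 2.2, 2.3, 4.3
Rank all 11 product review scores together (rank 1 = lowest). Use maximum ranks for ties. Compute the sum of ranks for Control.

Sorted (ascending): 2.2, 2.2, 2.2, 2.3, 3.3, 3.7, 3.7, 3.9, 4, 4.3, 4.6
The 3 values of 2.2 occupy positions 1–3 → each gets rank 3.
The 2 values of 3.7 occupy positions 6–7 → each gets rank 7.
Control values → pooled ranks: 2.2→3, 4→9, 3.3→5, 4.6→11, 3.7→7
Rank sum = 3 + 9 + 5 + 11 + 7 = 35

35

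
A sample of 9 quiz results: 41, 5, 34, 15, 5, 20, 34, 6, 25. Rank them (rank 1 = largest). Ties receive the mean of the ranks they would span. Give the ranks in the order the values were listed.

1, 8.5, 2.5, 6, 8.5, 5, 2.5, 7, 4

Sorted (descending): 41, 34, 34, 25, 20, 15, 6, 5, 5
The 2 values of 34 occupy positions 2–3 → average rank (2+3)/2 = 2.5.
The 2 values of 5 occupy positions 8–9 → average rank (8+9)/2 = 8.5.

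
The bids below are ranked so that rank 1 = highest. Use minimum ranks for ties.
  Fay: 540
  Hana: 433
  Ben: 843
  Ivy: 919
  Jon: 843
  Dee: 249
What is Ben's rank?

Sorted (descending): 919, 843, 843, 540, 433, 249
The 2 values of 843 occupy positions 2–3 → each gets rank 2.
Ben has value 843 → rank 2.

2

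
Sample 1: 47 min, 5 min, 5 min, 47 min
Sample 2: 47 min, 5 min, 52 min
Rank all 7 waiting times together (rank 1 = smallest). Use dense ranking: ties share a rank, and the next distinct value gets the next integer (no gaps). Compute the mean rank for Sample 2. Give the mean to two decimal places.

2.00

Sorted (ascending): 5, 5, 5, 47, 47, 47, 52
The 3 values of 5 share dense rank 1.
The 3 values of 47 share dense rank 2.
Remaining distinct values take the next consecutive integers.
Sample 2 values → pooled ranks: 47→2, 5→1, 52→3
Mean rank = (2 + 1 + 3) / 3 = 2.00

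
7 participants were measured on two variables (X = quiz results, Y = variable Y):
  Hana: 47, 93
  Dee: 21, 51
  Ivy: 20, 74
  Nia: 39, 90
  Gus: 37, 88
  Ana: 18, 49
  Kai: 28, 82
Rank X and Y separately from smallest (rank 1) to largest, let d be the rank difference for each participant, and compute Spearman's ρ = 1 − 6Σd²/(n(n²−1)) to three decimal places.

Ranks of variable 1: 7, 3, 2, 6, 5, 1, 4
Ranks of variable 2: 7, 2, 3, 6, 5, 1, 4
d = r₁ − r₂: 0, 1, -1, 0, 0, 0, 0
d²: 0, 1, 1, 0, 0, 0, 0; Σd² = 2
ρ = 1 − 6·2/(7·48) = 1 − 12/336 = 0.964

0.964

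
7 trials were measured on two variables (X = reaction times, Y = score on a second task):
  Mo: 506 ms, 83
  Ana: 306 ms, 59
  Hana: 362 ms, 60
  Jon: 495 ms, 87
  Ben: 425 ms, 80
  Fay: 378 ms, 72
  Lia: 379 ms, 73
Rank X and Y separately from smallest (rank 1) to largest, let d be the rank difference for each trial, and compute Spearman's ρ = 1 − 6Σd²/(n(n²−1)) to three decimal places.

0.964

Ranks of variable 1: 7, 1, 2, 6, 5, 3, 4
Ranks of variable 2: 6, 1, 2, 7, 5, 3, 4
d = r₁ − r₂: 1, 0, 0, -1, 0, 0, 0
d²: 1, 0, 0, 1, 0, 0, 0; Σd² = 2
ρ = 1 − 6·2/(7·48) = 1 − 12/336 = 0.964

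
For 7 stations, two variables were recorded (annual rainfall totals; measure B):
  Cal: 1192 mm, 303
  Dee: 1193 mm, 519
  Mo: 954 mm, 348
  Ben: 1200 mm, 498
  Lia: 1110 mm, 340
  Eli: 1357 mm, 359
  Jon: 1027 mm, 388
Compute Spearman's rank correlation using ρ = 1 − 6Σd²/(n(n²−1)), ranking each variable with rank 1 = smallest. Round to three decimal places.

0.357

Ranks of variable 1: 4, 5, 1, 6, 3, 7, 2
Ranks of variable 2: 1, 7, 3, 6, 2, 4, 5
d = r₁ − r₂: 3, -2, -2, 0, 1, 3, -3
d²: 9, 4, 4, 0, 1, 9, 9; Σd² = 36
ρ = 1 − 6·36/(7·48) = 1 − 216/336 = 0.357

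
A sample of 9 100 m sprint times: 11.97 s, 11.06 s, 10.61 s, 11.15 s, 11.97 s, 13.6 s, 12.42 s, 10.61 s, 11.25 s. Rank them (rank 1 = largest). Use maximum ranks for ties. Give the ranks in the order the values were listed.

Sorted (descending): 13.6, 12.42, 11.97, 11.97, 11.25, 11.15, 11.06, 10.61, 10.61
The 2 values of 11.97 occupy positions 3–4 → each gets rank 4.
The 2 values of 10.61 occupy positions 8–9 → each gets rank 9.

4, 7, 9, 6, 4, 1, 2, 9, 5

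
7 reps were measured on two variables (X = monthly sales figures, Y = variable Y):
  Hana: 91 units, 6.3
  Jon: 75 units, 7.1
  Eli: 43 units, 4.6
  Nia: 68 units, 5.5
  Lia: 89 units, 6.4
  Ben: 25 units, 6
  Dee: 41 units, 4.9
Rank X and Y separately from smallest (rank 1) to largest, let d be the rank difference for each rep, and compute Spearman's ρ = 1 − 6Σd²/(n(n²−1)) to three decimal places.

0.607

Ranks of variable 1: 7, 5, 3, 4, 6, 1, 2
Ranks of variable 2: 5, 7, 1, 3, 6, 4, 2
d = r₁ − r₂: 2, -2, 2, 1, 0, -3, 0
d²: 4, 4, 4, 1, 0, 9, 0; Σd² = 22
ρ = 1 − 6·22/(7·48) = 1 − 132/336 = 0.607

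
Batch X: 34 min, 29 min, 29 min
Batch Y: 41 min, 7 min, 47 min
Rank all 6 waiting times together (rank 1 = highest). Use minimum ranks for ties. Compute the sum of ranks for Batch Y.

Sorted (descending): 47, 41, 34, 29, 29, 7
The 2 values of 29 occupy positions 4–5 → each gets rank 4.
Batch Y values → pooled ranks: 41→2, 7→6, 47→1
Rank sum = 2 + 6 + 1 = 9

9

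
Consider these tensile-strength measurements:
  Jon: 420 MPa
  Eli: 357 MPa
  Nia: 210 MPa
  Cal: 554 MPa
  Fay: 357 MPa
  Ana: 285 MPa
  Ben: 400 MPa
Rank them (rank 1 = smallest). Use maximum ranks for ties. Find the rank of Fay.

4

Sorted (ascending): 210, 285, 357, 357, 400, 420, 554
The 2 values of 357 occupy positions 3–4 → each gets rank 4.
Fay has value 357 MPa → rank 4.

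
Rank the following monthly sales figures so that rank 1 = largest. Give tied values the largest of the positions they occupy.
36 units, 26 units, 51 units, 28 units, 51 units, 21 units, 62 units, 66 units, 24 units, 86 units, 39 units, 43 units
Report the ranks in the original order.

Sorted (descending): 86, 66, 62, 51, 51, 43, 39, 36, 28, 26, 24, 21
The 2 values of 51 occupy positions 4–5 → each gets rank 5.

8, 10, 5, 9, 5, 12, 3, 2, 11, 1, 7, 6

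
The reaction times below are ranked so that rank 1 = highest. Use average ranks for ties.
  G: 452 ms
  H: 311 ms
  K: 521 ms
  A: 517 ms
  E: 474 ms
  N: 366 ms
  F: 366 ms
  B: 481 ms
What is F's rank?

Sorted (descending): 521, 517, 481, 474, 452, 366, 366, 311
The 2 values of 366 occupy positions 6–7 → average rank (6+7)/2 = 6.5.
F has value 366 ms → rank 6.5.

6.5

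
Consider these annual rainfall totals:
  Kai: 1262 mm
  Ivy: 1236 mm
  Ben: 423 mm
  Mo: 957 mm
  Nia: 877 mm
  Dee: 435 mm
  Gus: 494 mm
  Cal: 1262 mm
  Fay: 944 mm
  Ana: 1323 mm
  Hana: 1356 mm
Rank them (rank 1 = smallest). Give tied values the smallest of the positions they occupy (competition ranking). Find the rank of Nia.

4

Sorted (ascending): 423, 435, 494, 877, 944, 957, 1236, 1262, 1262, 1323, 1356
The 2 values of 1262 occupy positions 8–9 → each gets rank 8.
Nia has value 877 mm → rank 4.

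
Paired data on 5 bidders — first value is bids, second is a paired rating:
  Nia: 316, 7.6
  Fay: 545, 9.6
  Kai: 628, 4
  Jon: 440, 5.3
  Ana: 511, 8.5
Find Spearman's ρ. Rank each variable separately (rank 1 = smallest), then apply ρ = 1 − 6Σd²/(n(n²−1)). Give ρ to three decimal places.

-0.100

Ranks of variable 1: 1, 4, 5, 2, 3
Ranks of variable 2: 3, 5, 1, 2, 4
d = r₁ − r₂: -2, -1, 4, 0, -1
d²: 4, 1, 16, 0, 1; Σd² = 22
ρ = 1 − 6·22/(5·24) = 1 − 132/120 = -0.100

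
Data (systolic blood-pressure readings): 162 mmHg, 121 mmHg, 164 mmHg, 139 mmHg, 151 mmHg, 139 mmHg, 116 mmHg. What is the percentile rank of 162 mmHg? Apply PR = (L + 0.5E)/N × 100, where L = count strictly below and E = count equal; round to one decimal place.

N = 7.
Strictly below 162: 5. Equal to 162: 1.
PR = (5 + 0.5·1)/7 × 100 = 78.6

78.6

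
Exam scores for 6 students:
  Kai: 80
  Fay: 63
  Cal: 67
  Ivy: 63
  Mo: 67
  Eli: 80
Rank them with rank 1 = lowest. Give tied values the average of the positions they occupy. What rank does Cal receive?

Sorted (ascending): 63, 63, 67, 67, 80, 80
The 2 values of 63 occupy positions 1–2 → average rank (1+2)/2 = 1.5.
The 2 values of 67 occupy positions 3–4 → average rank (3+4)/2 = 3.5.
The 2 values of 80 occupy positions 5–6 → average rank (5+6)/2 = 5.5.
Cal has value 67 → rank 3.5.

3.5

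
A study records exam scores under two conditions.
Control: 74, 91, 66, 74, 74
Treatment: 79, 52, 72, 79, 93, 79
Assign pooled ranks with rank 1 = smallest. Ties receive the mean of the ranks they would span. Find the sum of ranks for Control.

Sorted (ascending): 52, 66, 72, 74, 74, 74, 79, 79, 79, 91, 93
The 3 values of 74 occupy positions 4–6 → average rank 5.
The 3 values of 79 occupy positions 7–9 → average rank 8.
Control values → pooled ranks: 74→5, 91→10, 66→2, 74→5, 74→5
Rank sum = 5 + 10 + 2 + 5 + 5 = 27

27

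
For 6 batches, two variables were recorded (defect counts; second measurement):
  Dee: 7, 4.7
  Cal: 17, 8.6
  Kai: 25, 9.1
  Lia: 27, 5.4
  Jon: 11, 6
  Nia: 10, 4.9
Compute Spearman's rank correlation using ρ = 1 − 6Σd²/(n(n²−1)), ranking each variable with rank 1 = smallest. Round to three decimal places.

0.657

Ranks of variable 1: 1, 4, 5, 6, 3, 2
Ranks of variable 2: 1, 5, 6, 3, 4, 2
d = r₁ − r₂: 0, -1, -1, 3, -1, 0
d²: 0, 1, 1, 9, 1, 0; Σd² = 12
ρ = 1 − 6·12/(6·35) = 1 − 72/210 = 0.657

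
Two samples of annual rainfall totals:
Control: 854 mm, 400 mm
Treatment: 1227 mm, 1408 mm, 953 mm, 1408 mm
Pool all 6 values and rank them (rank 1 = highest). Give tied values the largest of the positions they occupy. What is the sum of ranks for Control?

11

Sorted (descending): 1408, 1408, 1227, 953, 854, 400
The 2 values of 1408 occupy positions 1–2 → each gets rank 2.
Control values → pooled ranks: 854→5, 400→6
Rank sum = 5 + 6 = 11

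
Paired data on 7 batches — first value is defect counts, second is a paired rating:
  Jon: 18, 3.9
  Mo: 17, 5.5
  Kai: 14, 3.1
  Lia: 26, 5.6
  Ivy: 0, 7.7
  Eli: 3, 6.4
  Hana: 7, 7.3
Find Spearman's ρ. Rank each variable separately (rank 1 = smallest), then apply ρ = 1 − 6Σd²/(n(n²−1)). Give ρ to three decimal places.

Ranks of variable 1: 6, 5, 4, 7, 1, 2, 3
Ranks of variable 2: 2, 3, 1, 4, 7, 5, 6
d = r₁ − r₂: 4, 2, 3, 3, -6, -3, -3
d²: 16, 4, 9, 9, 36, 9, 9; Σd² = 92
ρ = 1 − 6·92/(7·48) = 1 − 552/336 = -0.643

-0.643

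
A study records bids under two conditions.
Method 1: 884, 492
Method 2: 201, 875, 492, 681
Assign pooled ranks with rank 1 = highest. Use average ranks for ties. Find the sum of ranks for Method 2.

Sorted (descending): 884, 875, 681, 492, 492, 201
The 2 values of 492 occupy positions 4–5 → average rank (4+5)/2 = 4.5.
Method 2 values → pooled ranks: 201→6, 875→2, 492→4.5, 681→3
Rank sum = 6 + 2 + 4.5 + 3 = 15.5

15.5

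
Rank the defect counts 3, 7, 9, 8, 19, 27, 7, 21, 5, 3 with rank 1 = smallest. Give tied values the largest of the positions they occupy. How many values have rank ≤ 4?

Sorted (ascending): 3, 3, 5, 7, 7, 8, 9, 19, 21, 27
The 2 values of 3 occupy positions 1–2 → each gets rank 2.
The 2 values of 7 occupy positions 4–5 → each gets rank 5.
Ranks ≤ 4: {2, 2, 3} → 3 values.

3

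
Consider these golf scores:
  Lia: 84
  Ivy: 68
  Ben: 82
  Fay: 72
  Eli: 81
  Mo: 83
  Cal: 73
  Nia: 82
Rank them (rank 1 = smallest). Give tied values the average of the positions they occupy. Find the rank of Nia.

5.5

Sorted (ascending): 68, 72, 73, 81, 82, 82, 83, 84
The 2 values of 82 occupy positions 5–6 → average rank (5+6)/2 = 5.5.
Nia has value 82 → rank 5.5.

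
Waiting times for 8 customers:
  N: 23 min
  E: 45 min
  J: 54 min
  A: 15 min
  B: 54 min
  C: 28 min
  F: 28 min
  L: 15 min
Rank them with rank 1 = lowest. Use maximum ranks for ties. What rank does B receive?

Sorted (ascending): 15, 15, 23, 28, 28, 45, 54, 54
The 2 values of 15 occupy positions 1–2 → each gets rank 2.
The 2 values of 28 occupy positions 4–5 → each gets rank 5.
The 2 values of 54 occupy positions 7–8 → each gets rank 8.
B has value 54 min → rank 8.

8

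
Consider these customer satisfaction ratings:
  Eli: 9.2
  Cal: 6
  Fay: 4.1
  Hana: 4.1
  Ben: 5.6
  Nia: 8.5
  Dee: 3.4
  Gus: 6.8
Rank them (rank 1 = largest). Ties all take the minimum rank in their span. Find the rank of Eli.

Sorted (descending): 9.2, 8.5, 6.8, 6, 5.6, 4.1, 4.1, 3.4
The 2 values of 4.1 occupy positions 6–7 → each gets rank 6.
Eli has value 9.2 → rank 1.

1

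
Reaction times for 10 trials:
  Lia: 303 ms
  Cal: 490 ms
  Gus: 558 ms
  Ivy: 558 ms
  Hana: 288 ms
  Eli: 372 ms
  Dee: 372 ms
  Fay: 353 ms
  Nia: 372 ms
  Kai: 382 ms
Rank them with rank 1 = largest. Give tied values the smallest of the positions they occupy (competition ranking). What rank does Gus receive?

1

Sorted (descending): 558, 558, 490, 382, 372, 372, 372, 353, 303, 288
The 2 values of 558 occupy positions 1–2 → each gets rank 1.
The 3 values of 372 occupy positions 5–7 → each gets rank 5.
Gus has value 558 ms → rank 1.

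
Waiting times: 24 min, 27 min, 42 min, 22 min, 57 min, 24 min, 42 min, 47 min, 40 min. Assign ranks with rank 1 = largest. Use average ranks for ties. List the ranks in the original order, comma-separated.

Sorted (descending): 57, 47, 42, 42, 40, 27, 24, 24, 22
The 2 values of 42 occupy positions 3–4 → average rank (3+4)/2 = 3.5.
The 2 values of 24 occupy positions 7–8 → average rank (7+8)/2 = 7.5.

7.5, 6, 3.5, 9, 1, 7.5, 3.5, 2, 5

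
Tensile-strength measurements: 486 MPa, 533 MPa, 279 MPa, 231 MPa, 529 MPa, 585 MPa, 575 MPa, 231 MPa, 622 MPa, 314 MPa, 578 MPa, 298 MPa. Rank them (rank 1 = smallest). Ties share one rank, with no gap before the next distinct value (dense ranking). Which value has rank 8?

Sorted (ascending): 231, 231, 279, 298, 314, 486, 529, 533, 575, 578, 585, 622
The 2 values of 231 share dense rank 1.
Remaining distinct values take the next consecutive integers.
Rank 8 → value 575.

575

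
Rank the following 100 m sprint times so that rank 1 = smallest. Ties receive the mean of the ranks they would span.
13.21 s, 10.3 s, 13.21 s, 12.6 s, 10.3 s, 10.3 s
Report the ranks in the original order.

5.5, 2, 5.5, 4, 2, 2

Sorted (ascending): 10.3, 10.3, 10.3, 12.6, 13.21, 13.21
The 3 values of 10.3 occupy positions 1–3 → average rank 2.
The 2 values of 13.21 occupy positions 5–6 → average rank (5+6)/2 = 5.5.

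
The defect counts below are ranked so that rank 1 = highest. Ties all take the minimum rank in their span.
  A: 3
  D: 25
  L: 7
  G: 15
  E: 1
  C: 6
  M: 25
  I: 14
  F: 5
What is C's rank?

6

Sorted (descending): 25, 25, 15, 14, 7, 6, 5, 3, 1
The 2 values of 25 occupy positions 1–2 → each gets rank 1.
C has value 6 → rank 6.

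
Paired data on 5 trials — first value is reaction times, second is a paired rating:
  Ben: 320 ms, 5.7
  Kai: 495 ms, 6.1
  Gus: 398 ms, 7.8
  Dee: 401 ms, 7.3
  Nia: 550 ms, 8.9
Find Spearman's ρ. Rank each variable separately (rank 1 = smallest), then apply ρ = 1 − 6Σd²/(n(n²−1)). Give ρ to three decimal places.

0.600

Ranks of variable 1: 1, 4, 2, 3, 5
Ranks of variable 2: 1, 2, 4, 3, 5
d = r₁ − r₂: 0, 2, -2, 0, 0
d²: 0, 4, 4, 0, 0; Σd² = 8
ρ = 1 − 6·8/(5·24) = 1 − 48/120 = 0.600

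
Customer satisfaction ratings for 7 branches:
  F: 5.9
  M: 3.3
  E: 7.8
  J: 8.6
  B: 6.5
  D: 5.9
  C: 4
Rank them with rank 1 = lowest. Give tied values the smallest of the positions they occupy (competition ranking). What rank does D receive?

Sorted (ascending): 3.3, 4, 5.9, 5.9, 6.5, 7.8, 8.6
The 2 values of 5.9 occupy positions 3–4 → each gets rank 3.
D has value 5.9 → rank 3.

3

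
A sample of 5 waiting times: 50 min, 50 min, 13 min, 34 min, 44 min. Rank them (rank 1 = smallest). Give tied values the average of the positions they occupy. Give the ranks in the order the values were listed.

4.5, 4.5, 1, 2, 3

Sorted (ascending): 13, 34, 44, 50, 50
The 2 values of 50 occupy positions 4–5 → average rank (4+5)/2 = 4.5.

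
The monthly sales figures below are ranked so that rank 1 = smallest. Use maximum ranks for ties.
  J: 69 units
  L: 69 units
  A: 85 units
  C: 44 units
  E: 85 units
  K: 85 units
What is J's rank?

Sorted (ascending): 44, 69, 69, 85, 85, 85
The 2 values of 69 occupy positions 2–3 → each gets rank 3.
The 3 values of 85 occupy positions 4–6 → each gets rank 6.
J has value 69 units → rank 3.

3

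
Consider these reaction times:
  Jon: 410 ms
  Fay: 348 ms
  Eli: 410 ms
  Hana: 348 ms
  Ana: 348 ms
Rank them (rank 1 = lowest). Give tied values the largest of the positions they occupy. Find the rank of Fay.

Sorted (ascending): 348, 348, 348, 410, 410
The 3 values of 348 occupy positions 1–3 → each gets rank 3.
The 2 values of 410 occupy positions 4–5 → each gets rank 5.
Fay has value 348 ms → rank 3.

3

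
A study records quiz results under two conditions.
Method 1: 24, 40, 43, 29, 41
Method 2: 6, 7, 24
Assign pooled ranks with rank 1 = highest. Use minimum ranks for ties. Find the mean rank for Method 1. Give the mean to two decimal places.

Sorted (descending): 43, 41, 40, 29, 24, 24, 7, 6
The 2 values of 24 occupy positions 5–6 → each gets rank 5.
Method 1 values → pooled ranks: 24→5, 40→3, 43→1, 29→4, 41→2
Mean rank = (5 + 3 + 1 + 4 + 2) / 5 = 3.00

3.00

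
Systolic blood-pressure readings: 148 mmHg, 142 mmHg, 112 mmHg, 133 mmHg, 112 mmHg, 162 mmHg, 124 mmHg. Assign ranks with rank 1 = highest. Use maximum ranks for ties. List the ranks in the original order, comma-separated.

Sorted (descending): 162, 148, 142, 133, 124, 112, 112
The 2 values of 112 occupy positions 6–7 → each gets rank 7.

2, 3, 7, 4, 7, 1, 5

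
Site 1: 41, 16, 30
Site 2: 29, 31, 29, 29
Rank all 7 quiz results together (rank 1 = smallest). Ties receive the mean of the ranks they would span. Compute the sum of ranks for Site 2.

Sorted (ascending): 16, 29, 29, 29, 30, 31, 41
The 3 values of 29 occupy positions 2–4 → average rank 3.
Site 2 values → pooled ranks: 29→3, 31→6, 29→3, 29→3
Rank sum = 3 + 6 + 3 + 3 = 15

15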